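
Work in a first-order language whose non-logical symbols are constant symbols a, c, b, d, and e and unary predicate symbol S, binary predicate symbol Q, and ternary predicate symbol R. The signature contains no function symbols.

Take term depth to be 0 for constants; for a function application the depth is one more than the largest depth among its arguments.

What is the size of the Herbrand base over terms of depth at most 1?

155

First count ground terms of depth ≤ 1.
With no function symbols every ground term is a constant, so there are exactly 5 ground terms at every depth bound.
N_0 = 5
N_1 = 5
So |H| = 5.
A ground atom is a predicate applied to a tuple of terms from H, so the count is the sum over predicates of |H|^arity:
  S: 5;  Q: 5^2 = 25;  R: 5^3 = 125
Total ground atoms: 5 + 25 + 125 = 155.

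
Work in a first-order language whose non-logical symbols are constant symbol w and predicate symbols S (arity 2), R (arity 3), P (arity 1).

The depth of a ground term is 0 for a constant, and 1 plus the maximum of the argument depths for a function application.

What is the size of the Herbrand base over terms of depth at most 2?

First count ground terms of depth ≤ 2.
With no function symbols every ground term is a constant, so there is exactly 1 ground term at every depth bound.
N_0 = 1
N_1 = 1
N_2 = 1
Explicitly: w.
So |H| = 1.
Each predicate of arity r yields |H|^r ground atoms (one per choice of an r-tuple from H):
  S: 1^2 = 1;  R: 1^3 = 1;  P: 1
Total ground atoms: 1 + 1 + 1 = 3.

3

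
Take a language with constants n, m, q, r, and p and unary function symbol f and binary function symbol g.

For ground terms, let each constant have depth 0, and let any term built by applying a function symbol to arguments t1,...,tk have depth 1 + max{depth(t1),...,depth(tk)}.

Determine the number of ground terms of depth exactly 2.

If N_k denotes the number of depth-≤k ground terms, the 5 constants give N_0 = 5, and each function symbol of arity r contributes N_{k-1}^r new terms at level k: N_k = 5 + N_{k-1} + N_{k-1}^2.
N_0 = 5
N_1 = 5 + 5 + 5^2 = 35
N_2 = 5 + 35 + 35^2 = 1265
Terms of depth exactly 2: N_2 − N_1 = 1265 − 35 = 1230.

1230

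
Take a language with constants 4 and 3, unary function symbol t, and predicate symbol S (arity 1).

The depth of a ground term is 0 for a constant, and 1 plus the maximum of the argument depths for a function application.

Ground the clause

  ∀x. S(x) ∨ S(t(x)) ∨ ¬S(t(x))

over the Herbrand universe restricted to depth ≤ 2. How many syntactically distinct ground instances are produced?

Ground terms of depth ≤ 2:
  Count level by level. With function symbols t/1, the terms of depth ≤ k are the 2 constants together with each function applied to depth-≤(k−1) tuples, so N_k = 2 + N_{k-1}.
  N_0 = 2
  N_1 = 2 + 2 = 4
  N_2 = 2 + 4 = 6
  Explicitly: 4, 3, t(4), t(3), t(t(4)), t(t(3)).
So there are 6 ground terms available for substitution.
The body mentions the single quantified variable x; since ground terms form a free algebra, no two substitutions collapse to the same formula.
Number of ground instances = 6.

6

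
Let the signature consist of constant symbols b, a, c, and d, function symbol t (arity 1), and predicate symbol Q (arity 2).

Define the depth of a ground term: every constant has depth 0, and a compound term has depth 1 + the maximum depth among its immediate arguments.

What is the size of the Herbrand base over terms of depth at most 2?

First count ground terms of depth ≤ 2.
Write N_k for the number of ground terms of depth ≤ k. A term of depth ≤ k is either a constant or a function symbol applied to arguments of depth ≤ k−1, so N_k = 4 + N_{k-1}.
N_0 = 4
N_1 = 4 + 4 = 8
N_2 = 4 + 8 = 12
So |H| = 12.
Each predicate of arity r yields |H|^r ground atoms (one per choice of an r-tuple from H):
  Q: 12^2 = 144
Total ground atoms: 144.

144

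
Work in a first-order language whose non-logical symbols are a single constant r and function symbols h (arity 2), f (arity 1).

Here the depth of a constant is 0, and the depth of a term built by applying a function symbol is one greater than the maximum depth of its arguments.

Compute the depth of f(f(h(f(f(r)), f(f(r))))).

5

depth(f(r)) = 1 + depth(r) = 1 + 0 = 1
depth(f(f(r))) = 1 + depth(f(r)) = 1 + 1 = 2
depth(h(f(f(r)), f(f(r)))) = 1 + max(2, 2) = 3
depth(f(h(f(f(r)), f(f(r))))) = 1 + depth(h(f(f(r)), f(f(r)))) = 1 + 3 = 4
depth(f(f(h(f(f(r)), f(f(r)))))) = 1 + depth(f(h(f(f(r)), f(f(r))))) = 1 + 4 = 5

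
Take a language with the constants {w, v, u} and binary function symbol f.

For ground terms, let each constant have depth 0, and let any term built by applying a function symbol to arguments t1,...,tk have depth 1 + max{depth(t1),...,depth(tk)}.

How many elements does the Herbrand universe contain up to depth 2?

Let N_k = |{terms of depth ≤ k}|. Then N_0 = 3 and N_k = 3 + N_{k-1}^2 for k ≥ 1 (one summand per function symbol, arity giving the exponent).
N_0 = 3
N_1 = 3 + 3^2 = 12
N_2 = 3 + 12^2 = 147

147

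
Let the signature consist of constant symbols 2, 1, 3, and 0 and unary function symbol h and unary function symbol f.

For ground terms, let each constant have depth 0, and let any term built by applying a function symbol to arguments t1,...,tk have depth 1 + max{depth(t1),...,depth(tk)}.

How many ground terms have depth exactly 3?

32

Let N_k count ground terms of depth at most k. Each non-constant term of depth ≤ k is some function symbol applied to depth-≤(k−1) arguments, giving N_k = 4 + N_{k-1} + N_{k-1}.
N_0 = 4
N_1 = 4 + 4 + 4 = 12
N_2 = 4 + 12 + 12 = 28
N_3 = 4 + 28 + 28 = 60
Terms of depth exactly 3: N_3 − N_2 = 60 − 28 = 32.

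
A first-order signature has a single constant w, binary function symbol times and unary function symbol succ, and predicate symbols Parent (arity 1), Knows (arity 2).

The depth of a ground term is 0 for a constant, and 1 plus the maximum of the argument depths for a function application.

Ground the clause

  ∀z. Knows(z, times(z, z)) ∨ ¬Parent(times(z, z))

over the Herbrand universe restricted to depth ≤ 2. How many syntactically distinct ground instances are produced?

13

Ground terms of depth ≤ 2:
  Let N_k = |{terms of depth ≤ k}|. Then N_0 = 1 and N_k = 1 + N_{k-1}^2 + N_{k-1} for k ≥ 1 (one summand per function symbol, arity giving the exponent).
  N_0 = 1
  N_1 = 1 + 1^2 + 1 = 3
  N_2 = 1 + 3^2 + 3 = 13
So there are 13 ground terms available for substitution.
The body mentions the single quantified variable z; since ground terms form a free algebra, no two substitutions collapse to the same formula.
Number of ground instances = 13.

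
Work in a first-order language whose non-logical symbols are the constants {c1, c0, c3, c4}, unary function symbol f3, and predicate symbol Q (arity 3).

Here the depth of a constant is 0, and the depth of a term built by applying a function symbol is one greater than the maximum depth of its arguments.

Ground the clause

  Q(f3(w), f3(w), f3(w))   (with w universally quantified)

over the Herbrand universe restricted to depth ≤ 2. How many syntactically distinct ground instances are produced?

Ground terms of depth ≤ 2:
  Write N_k for the number of ground terms of depth ≤ k. A term of depth ≤ k is either a constant or a function symbol applied to arguments of depth ≤ k−1, so N_k = 4 + N_{k-1}.
  N_0 = 4
  N_1 = 4 + 4 = 8
  N_2 = 4 + 8 = 12
  Explicitly: c1, c0, c3, c4, f3(c1), f3(c0), f3(c3), f3(c4), f3(f3(c1)), f3(f3(c0)), f3(f3(c3)), f3(f3(c4)).
So there are 12 ground terms available for substitution.
There is 1 variable to instantiate (w),  occurring in at least one literal, so different choices give different ground instances.
Number of ground instances = 12.

12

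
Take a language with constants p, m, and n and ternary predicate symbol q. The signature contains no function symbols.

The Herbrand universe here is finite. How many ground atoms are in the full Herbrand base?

27

With no function symbols, the Herbrand universe is just the 3 constants.
Ground atoms per predicate: q: 3^3 = 27.
Herbrand base size = 27 = 27.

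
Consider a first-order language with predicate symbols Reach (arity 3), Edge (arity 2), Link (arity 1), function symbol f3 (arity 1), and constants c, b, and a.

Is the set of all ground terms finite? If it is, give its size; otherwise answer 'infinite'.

The signature has at least one function symbol (f3, arity 1) and at least one constant (c).
Iterating f3 gives infinitely many distinct ground terms: c, f3(c), f3(f3(c)), ...
So the Herbrand universe is infinite.

infinite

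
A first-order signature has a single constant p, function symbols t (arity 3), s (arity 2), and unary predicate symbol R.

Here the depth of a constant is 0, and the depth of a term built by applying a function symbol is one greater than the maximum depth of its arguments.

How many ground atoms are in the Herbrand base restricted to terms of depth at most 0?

First count ground terms of depth ≤ 0.
Let N_k count ground terms of depth at most k. Each non-constant term of depth ≤ k is some function symbol applied to depth-≤(k−1) arguments, giving N_k = 1 + N_{k-1}^3 + N_{k-1}^2.
N_0 = 1
So |H| = 1.
Ground atoms are formed by filling each argument slot of a predicate with a term from H, so an r-ary predicate gives |H|^r atoms:
  R: 1
Total ground atoms: 1.

1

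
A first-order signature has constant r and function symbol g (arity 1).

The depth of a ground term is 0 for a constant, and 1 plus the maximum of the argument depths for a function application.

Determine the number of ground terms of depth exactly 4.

1

Count level by level. With function symbols g/1, the terms of depth ≤ k are the 1 constant together with each function applied to depth-≤(k−1) tuples, so N_k = 1 + N_{k-1}.
N_0 = 1
N_1 = 1 + 1 = 2
N_2 = 1 + 2 = 3
N_3 = 1 + 3 = 4
N_4 = 1 + 4 = 5
Terms of depth exactly 4: N_4 − N_3 = 5 − 4 = 1.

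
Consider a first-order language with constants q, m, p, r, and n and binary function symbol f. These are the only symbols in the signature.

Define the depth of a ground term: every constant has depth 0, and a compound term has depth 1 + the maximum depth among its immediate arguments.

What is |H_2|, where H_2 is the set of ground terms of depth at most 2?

Write N_k for the number of ground terms of depth ≤ k. A term of depth ≤ k is either a constant or a function symbol applied to arguments of depth ≤ k−1, so N_k = 5 + N_{k-1}^2.
N_0 = 5
N_1 = 5 + 5^2 = 30
N_2 = 5 + 30^2 = 905

905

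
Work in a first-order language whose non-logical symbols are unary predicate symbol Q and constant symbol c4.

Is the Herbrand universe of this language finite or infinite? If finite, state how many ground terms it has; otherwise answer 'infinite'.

There are no function symbols, so the only ground term is the single constant.
The Herbrand universe is {c4}, finite with 1 element.

1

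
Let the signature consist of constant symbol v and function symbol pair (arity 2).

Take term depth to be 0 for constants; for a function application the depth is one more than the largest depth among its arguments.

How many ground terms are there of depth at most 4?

677

Let N_k = |{terms of depth ≤ k}|. Then N_0 = 1 and N_k = 1 + N_{k-1}^2 for k ≥ 1 (one summand per function symbol, arity giving the exponent).
N_0 = 1
N_1 = 1 + 1^2 = 2
N_2 = 1 + 2^2 = 5
N_3 = 1 + 5^2 = 26
N_4 = 1 + 26^2 = 677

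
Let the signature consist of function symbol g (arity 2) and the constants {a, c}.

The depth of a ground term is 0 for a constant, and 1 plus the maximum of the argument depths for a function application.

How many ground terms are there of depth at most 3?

1446

Write N_k for the number of ground terms of depth ≤ k. A term of depth ≤ k is either a constant or a function symbol applied to arguments of depth ≤ k−1, so N_k = 2 + N_{k-1}^2.
N_0 = 2
N_1 = 2 + 2^2 = 6
N_2 = 2 + 6^2 = 38
N_3 = 2 + 38^2 = 1446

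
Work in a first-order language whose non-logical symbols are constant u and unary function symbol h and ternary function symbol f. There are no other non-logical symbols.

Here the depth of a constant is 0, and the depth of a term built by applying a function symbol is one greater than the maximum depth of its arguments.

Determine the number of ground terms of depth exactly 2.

28

Count level by level. With function symbols h/1, f/3, the terms of depth ≤ k are the 1 constant together with each function applied to depth-≤(k−1) tuples, so N_k = 1 + N_{k-1} + N_{k-1}^3.
N_0 = 1
N_1 = 1 + 1 + 1^3 = 3
N_2 = 1 + 3 + 3^3 = 31
Terms of depth exactly 2: N_2 − N_1 = 31 − 3 = 28.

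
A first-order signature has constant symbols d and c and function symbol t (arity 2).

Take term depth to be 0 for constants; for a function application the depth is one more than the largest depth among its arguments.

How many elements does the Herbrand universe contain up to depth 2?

Let N_k = |{terms of depth ≤ k}|. Then N_0 = 2 and N_k = 2 + N_{k-1}^2 for k ≥ 1 (one summand per function symbol, arity giving the exponent).
N_0 = 2
N_1 = 2 + 2^2 = 6
N_2 = 2 + 6^2 = 38

38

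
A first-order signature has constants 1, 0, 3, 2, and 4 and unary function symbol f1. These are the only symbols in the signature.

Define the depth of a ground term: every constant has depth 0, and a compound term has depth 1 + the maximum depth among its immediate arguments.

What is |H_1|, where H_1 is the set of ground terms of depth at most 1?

Write N_k for the number of ground terms of depth ≤ k. A term of depth ≤ k is either a constant or a function symbol applied to arguments of depth ≤ k−1, so N_k = 5 + N_{k-1}.
N_0 = 5
N_1 = 5 + 5 = 10
Explicitly: 1, 0, 3, 2, 4, f1(1), f1(0), f1(3), f1(2), f1(4).

10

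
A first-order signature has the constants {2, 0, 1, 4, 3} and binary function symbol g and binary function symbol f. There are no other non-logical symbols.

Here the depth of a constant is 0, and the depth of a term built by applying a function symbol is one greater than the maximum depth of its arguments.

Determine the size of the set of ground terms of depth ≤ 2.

Count level by level. With function symbols g/2, f/2, the terms of depth ≤ k are the 5 constants together with each function applied to depth-≤(k−1) tuples, so N_k = 5 + N_{k-1}^2 + N_{k-1}^2.
N_0 = 5
N_1 = 5 + 5^2 + 5^2 = 55
N_2 = 5 + 55^2 + 55^2 = 6055

6055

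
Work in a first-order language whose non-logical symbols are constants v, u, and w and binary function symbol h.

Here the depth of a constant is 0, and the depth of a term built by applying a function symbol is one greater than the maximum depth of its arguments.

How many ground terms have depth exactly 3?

21465

Count level by level. With function symbols h/2, the terms of depth ≤ k are the 3 constants together with each function applied to depth-≤(k−1) tuples, so N_k = 3 + N_{k-1}^2.
N_0 = 3
N_1 = 3 + 3^2 = 12
N_2 = 3 + 12^2 = 147
N_3 = 3 + 147^2 = 21612
Terms of depth exactly 3: N_3 − N_2 = 21612 − 147 = 21465.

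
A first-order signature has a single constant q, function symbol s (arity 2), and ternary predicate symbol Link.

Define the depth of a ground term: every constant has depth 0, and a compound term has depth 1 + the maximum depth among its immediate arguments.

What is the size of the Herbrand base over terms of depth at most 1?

First count ground terms of depth ≤ 1.
Count level by level. With function symbols s/2, the terms of depth ≤ k are the 1 constant together with each function applied to depth-≤(k−1) tuples, so N_k = 1 + N_{k-1}^2.
N_0 = 1
N_1 = 1 + 1^2 = 2
Explicitly: q, s(q, q).
So |H| = 2.
Ground atoms are formed by filling each argument slot of a predicate with a term from H, so an r-ary predicate gives |H|^r atoms:
  Link: 2^3 = 8
Total ground atoms: 8.

8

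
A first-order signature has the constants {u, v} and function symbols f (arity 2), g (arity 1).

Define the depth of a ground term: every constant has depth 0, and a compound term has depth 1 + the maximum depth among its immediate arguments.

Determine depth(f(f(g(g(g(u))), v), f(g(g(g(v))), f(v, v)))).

depth(g(u)) = 1 + depth(u) = 1 + 0 = 1
depth(g(g(u))) = 1 + depth(g(u)) = 1 + 1 = 2
depth(g(g(g(u)))) = 1 + depth(g(g(u))) = 1 + 2 = 3
depth(f(g(g(g(u))), v)) = 1 + max(3, 0) = 4
depth(g(v)) = 1 + depth(v) = 1 + 0 = 1
depth(g(g(v))) = 1 + depth(g(v)) = 1 + 1 = 2
depth(g(g(g(v)))) = 1 + depth(g(g(v))) = 1 + 2 = 3
depth(f(v, v)) = 1 + max(0, 0) = 1
depth(f(g(g(g(v))), f(v, v))) = 1 + max(3, 1) = 4
depth(f(f(g(g(g(u))), v), f(g(g(g(v))), f(v, v)))) = 1 + max(4, 4) = 5

5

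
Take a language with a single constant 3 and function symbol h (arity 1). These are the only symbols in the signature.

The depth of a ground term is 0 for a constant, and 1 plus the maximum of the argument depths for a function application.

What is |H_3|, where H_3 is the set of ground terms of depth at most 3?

4

Write N_k for the number of ground terms of depth ≤ k. A term of depth ≤ k is either a constant or a function symbol applied to arguments of depth ≤ k−1, so N_k = 1 + N_{k-1}.
N_0 = 1
N_1 = 1 + 1 = 2
N_2 = 1 + 2 = 3
N_3 = 1 + 3 = 4
Explicitly: 3, h(3), h(h(3)), h(h(h(3))).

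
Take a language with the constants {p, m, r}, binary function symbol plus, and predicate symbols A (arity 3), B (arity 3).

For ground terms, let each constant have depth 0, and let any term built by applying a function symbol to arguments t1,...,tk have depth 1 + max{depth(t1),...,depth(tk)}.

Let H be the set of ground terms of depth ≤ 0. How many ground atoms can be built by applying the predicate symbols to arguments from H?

First count ground terms of depth ≤ 0.
Count level by level. With function symbols plus/2, the terms of depth ≤ k are the 3 constants together with each function applied to depth-≤(k−1) tuples, so N_k = 3 + N_{k-1}^2.
N_0 = 3
Explicitly: p, m, r.
So |H| = 3.
A ground atom is a predicate applied to a tuple of terms from H, so the count is the sum over predicates of |H|^arity:
  A: 3^3 = 27;  B: 3^3 = 27
Total ground atoms: 27 + 27 = 54.

54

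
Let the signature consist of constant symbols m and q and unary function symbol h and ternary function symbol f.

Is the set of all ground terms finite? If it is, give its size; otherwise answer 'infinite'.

infinite

The signature has at least one function symbol (h, arity 1) and at least one constant (m).
Iterating h gives infinitely many distinct ground terms: m, h(m), h(h(m)), ...
So the Herbrand universe is infinite.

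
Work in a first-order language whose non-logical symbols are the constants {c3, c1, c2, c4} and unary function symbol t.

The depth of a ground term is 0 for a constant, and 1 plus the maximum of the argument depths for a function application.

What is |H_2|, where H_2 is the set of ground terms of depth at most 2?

12

Let N_k = |{terms of depth ≤ k}|. Then N_0 = 4 and N_k = 4 + N_{k-1} for k ≥ 1 (one summand per function symbol, arity giving the exponent).
N_0 = 4
N_1 = 4 + 4 = 8
N_2 = 4 + 8 = 12
Explicitly: c3, c1, c2, c4, t(c3), t(c1), t(c2), t(c4), t(t(c3)), t(t(c1)), t(t(c2)), t(t(c4)).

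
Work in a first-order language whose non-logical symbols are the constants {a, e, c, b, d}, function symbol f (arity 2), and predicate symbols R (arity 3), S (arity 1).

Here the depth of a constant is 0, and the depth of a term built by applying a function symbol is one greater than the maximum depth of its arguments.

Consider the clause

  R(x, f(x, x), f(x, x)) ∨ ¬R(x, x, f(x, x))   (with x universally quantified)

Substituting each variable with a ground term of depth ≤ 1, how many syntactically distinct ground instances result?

30

Ground terms of depth ≤ 1:
  Write N_k for the number of ground terms of depth ≤ k. A term of depth ≤ k is either a constant or a function symbol applied to arguments of depth ≤ k−1, so N_k = 5 + N_{k-1}^2.
  N_0 = 5
  N_1 = 5 + 5^2 = 30
So there are 30 ground terms available for substitution.
The body mentions the single quantified variable x; since ground terms form a free algebra, no two substitutions collapse to the same formula.
Number of ground instances = 30.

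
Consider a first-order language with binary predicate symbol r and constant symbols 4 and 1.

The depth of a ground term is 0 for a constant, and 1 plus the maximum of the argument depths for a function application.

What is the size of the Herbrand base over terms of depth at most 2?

First count ground terms of depth ≤ 2.
With no function symbols every ground term is a constant, so there are exactly 2 ground terms at every depth bound.
N_0 = 2
N_1 = 2
N_2 = 2
Explicitly: 4, 1.
So |H| = 2.
Ground atoms are formed by filling each argument slot of a predicate with a term from H, so an r-ary predicate gives |H|^r atoms:
  r: 2^2 = 4
Total ground atoms: 4.

4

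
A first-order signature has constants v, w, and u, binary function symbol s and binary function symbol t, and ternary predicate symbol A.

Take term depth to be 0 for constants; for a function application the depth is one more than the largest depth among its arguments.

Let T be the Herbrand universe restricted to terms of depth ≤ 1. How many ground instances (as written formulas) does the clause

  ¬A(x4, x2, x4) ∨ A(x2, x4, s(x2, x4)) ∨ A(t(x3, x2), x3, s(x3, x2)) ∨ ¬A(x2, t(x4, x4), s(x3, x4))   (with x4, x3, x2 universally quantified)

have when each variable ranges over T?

Ground terms of depth ≤ 1:
  If N_k denotes the number of depth-≤k ground terms, the 3 constants give N_0 = 3, and each function symbol of arity r contributes N_{k-1}^r new terms at level k: N_k = 3 + N_{k-1}^2 + N_{k-1}^2.
  N_0 = 3
  N_1 = 3 + 3^2 + 3^2 = 21
So there are 21 ground terms available for substitution.
Each of x4, x3, x2 ranges independently over the available ground terms, and distinct assignments produce distinct instances.
Number of ground instances = 21^3 = 9261.

9261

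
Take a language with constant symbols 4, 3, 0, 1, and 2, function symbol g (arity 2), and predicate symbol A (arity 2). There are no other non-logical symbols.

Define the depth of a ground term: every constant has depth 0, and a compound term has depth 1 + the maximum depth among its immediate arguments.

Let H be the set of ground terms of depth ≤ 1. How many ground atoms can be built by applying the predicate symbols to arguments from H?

900

First count ground terms of depth ≤ 1.
Let N_k count ground terms of depth at most k. Each non-constant term of depth ≤ k is some function symbol applied to depth-≤(k−1) arguments, giving N_k = 5 + N_{k-1}^2.
N_0 = 5
N_1 = 5 + 5^2 = 30
So |H| = 30.
Ground atoms are formed by filling each argument slot of a predicate with a term from H, so an r-ary predicate gives |H|^r atoms:
  A: 30^2 = 900
Total ground atoms: 900.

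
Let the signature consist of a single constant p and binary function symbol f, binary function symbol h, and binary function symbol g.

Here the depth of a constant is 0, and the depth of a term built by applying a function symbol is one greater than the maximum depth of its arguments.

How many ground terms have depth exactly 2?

45

If N_k denotes the number of depth-≤k ground terms, the 1 constant gives N_0 = 1, and each function symbol of arity r contributes N_{k-1}^r new terms at level k: N_k = 1 + N_{k-1}^2 + N_{k-1}^2 + N_{k-1}^2.
N_0 = 1
N_1 = 1 + 1^2 + 1^2 + 1^2 = 4
N_2 = 1 + 4^2 + 4^2 + 4^2 = 49
Terms of depth exactly 2: N_2 − N_1 = 49 − 4 = 45.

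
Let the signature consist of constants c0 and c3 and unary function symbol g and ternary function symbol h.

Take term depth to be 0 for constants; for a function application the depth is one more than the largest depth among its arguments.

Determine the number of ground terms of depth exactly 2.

1730

Write N_k for the number of ground terms of depth ≤ k. A term of depth ≤ k is either a constant or a function symbol applied to arguments of depth ≤ k−1, so N_k = 2 + N_{k-1} + N_{k-1}^3.
N_0 = 2
N_1 = 2 + 2 + 2^3 = 12
N_2 = 2 + 12 + 12^3 = 1742
Terms of depth exactly 2: N_2 − N_1 = 1742 − 12 = 1730.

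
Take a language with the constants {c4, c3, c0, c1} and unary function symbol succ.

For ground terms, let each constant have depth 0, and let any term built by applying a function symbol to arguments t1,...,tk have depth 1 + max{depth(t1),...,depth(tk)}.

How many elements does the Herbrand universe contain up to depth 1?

8

Count level by level. With function symbols succ/1, the terms of depth ≤ k are the 4 constants together with each function applied to depth-≤(k−1) tuples, so N_k = 4 + N_{k-1}.
N_0 = 4
N_1 = 4 + 4 = 8
Explicitly: c4, c3, c0, c1, succ(c4), succ(c3), succ(c0), succ(c1).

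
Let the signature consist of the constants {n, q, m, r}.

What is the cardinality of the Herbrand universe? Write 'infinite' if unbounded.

4

There are no function symbols, so every ground term is one of the 4 constants.
The Herbrand universe is {n, q, m, r}, which is finite with 4 elements.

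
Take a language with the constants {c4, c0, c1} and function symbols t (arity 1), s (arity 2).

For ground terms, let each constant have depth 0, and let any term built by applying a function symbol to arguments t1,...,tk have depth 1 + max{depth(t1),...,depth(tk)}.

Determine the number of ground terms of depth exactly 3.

59052

Write N_k for the number of ground terms of depth ≤ k. A term of depth ≤ k is either a constant or a function symbol applied to arguments of depth ≤ k−1, so N_k = 3 + N_{k-1} + N_{k-1}^2.
N_0 = 3
N_1 = 3 + 3 + 3^2 = 15
N_2 = 3 + 15 + 15^2 = 243
N_3 = 3 + 243 + 243^2 = 59295
Terms of depth exactly 3: N_3 − N_2 = 59295 − 243 = 59052.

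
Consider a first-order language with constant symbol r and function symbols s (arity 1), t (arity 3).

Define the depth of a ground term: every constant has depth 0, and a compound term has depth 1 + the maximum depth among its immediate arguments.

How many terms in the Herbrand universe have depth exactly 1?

Count level by level. With function symbols s/1, t/3, the terms of depth ≤ k are the 1 constant together with each function applied to depth-≤(k−1) tuples, so N_k = 1 + N_{k-1} + N_{k-1}^3.
N_0 = 1
N_1 = 1 + 1 + 1^3 = 3
Terms of depth exactly 1: N_1 − N_0 = 3 − 1 = 2.

2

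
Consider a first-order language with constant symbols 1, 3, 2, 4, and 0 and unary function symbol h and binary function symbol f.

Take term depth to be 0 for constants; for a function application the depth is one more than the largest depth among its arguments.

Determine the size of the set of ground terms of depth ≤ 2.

1265

Count level by level. With function symbols h/1, f/2, the terms of depth ≤ k are the 5 constants together with each function applied to depth-≤(k−1) tuples, so N_k = 5 + N_{k-1} + N_{k-1}^2.
N_0 = 5
N_1 = 5 + 5 + 5^2 = 35
N_2 = 5 + 35 + 35^2 = 1265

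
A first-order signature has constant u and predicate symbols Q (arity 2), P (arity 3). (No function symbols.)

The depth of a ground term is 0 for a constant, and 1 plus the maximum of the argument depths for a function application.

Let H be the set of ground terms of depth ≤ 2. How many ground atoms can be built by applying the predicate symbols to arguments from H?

First count ground terms of depth ≤ 2.
With no function symbols every ground term is a constant, so there is exactly 1 ground term at every depth bound.
N_0 = 1
N_1 = 1
N_2 = 1
Explicitly: u.
So |H| = 1.
A ground atom is a predicate applied to a tuple of terms from H, so the count is the sum over predicates of |H|^arity:
  Q: 1^2 = 1;  P: 1^3 = 1
Total ground atoms: 1 + 1 = 2.

2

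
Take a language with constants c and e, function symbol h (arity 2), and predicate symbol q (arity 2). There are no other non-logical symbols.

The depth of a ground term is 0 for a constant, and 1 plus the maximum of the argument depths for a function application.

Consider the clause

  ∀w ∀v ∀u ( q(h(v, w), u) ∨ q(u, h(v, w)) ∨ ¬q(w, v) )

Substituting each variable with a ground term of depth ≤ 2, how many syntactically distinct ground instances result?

54872

Ground terms of depth ≤ 2:
  Write N_k for the number of ground terms of depth ≤ k. A term of depth ≤ k is either a constant or a function symbol applied to arguments of depth ≤ k−1, so N_k = 2 + N_{k-1}^2.
  N_0 = 2
  N_1 = 2 + 2^2 = 6
  N_2 = 2 + 6^2 = 38
So there are 38 ground terms available for substitution.
Each of w, v, u ranges independently over the available ground terms, and distinct assignments produce distinct instances.
Number of ground instances = 38^3 = 54872.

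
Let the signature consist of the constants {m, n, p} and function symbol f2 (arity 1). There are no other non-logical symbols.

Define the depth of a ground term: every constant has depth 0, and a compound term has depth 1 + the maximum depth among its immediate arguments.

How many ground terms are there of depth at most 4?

15

Write N_k for the number of ground terms of depth ≤ k. A term of depth ≤ k is either a constant or a function symbol applied to arguments of depth ≤ k−1, so N_k = 3 + N_{k-1}.
N_0 = 3
N_1 = 3 + 3 = 6
N_2 = 3 + 6 = 9
N_3 = 3 + 9 = 12
N_4 = 3 + 12 = 15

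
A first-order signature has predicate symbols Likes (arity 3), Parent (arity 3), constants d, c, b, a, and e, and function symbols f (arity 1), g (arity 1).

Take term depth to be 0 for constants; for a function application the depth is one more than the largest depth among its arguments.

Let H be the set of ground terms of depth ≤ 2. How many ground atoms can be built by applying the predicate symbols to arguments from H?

85750

First count ground terms of depth ≤ 2.
Let N_k count ground terms of depth at most k. Each non-constant term of depth ≤ k is some function symbol applied to depth-≤(k−1) arguments, giving N_k = 5 + N_{k-1} + N_{k-1}.
N_0 = 5
N_1 = 5 + 5 + 5 = 15
N_2 = 5 + 15 + 15 = 35
So |H| = 35.
Ground atoms are formed by filling each argument slot of a predicate with a term from H, so an r-ary predicate gives |H|^r atoms:
  Likes: 35^3 = 42875;  Parent: 35^3 = 42875
Total ground atoms: 42875 + 42875 = 85750.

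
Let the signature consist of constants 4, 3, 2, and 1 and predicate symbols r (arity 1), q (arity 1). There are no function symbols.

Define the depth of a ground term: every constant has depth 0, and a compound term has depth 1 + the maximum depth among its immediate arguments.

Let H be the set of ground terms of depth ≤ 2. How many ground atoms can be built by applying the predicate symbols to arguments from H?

8

First count ground terms of depth ≤ 2.
With no function symbols every ground term is a constant, so there are exactly 4 ground terms at every depth bound.
N_0 = 4
N_1 = 4
N_2 = 4
So |H| = 4.
Ground atoms are formed by filling each argument slot of a predicate with a term from H, so an r-ary predicate gives |H|^r atoms:
  r: 4;  q: 4
Total ground atoms: 4 + 4 = 8.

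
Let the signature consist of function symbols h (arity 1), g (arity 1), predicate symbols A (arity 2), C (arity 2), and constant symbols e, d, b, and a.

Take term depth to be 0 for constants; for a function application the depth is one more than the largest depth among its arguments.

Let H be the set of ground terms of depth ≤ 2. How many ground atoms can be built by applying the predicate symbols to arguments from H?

First count ground terms of depth ≤ 2.
Write N_k for the number of ground terms of depth ≤ k. A term of depth ≤ k is either a constant or a function symbol applied to arguments of depth ≤ k−1, so N_k = 4 + N_{k-1} + N_{k-1}.
N_0 = 4
N_1 = 4 + 4 + 4 = 12
N_2 = 4 + 12 + 12 = 28
So |H| = 28.
A ground atom is a predicate applied to a tuple of terms from H, so the count is the sum over predicates of |H|^arity:
  A: 28^2 = 784;  C: 28^2 = 784
Total ground atoms: 784 + 784 = 1568.

1568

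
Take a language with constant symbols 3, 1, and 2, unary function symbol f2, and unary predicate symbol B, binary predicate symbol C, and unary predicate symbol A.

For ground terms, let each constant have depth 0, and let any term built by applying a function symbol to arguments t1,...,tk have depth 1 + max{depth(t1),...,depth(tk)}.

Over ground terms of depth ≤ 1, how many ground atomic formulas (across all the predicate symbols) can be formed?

First count ground terms of depth ≤ 1.
Let N_k = |{terms of depth ≤ k}|. Then N_0 = 3 and N_k = 3 + N_{k-1} for k ≥ 1 (one summand per function symbol, arity giving the exponent).
N_0 = 3
N_1 = 3 + 3 = 6
Explicitly: 3, 1, 2, f2(3), f2(1), f2(2).
So |H| = 6.
A ground atom is a predicate applied to a tuple of terms from H, so the count is the sum over predicates of |H|^arity:
  B: 6;  C: 6^2 = 36;  A: 6
Total ground atoms: 6 + 36 + 6 = 48.

48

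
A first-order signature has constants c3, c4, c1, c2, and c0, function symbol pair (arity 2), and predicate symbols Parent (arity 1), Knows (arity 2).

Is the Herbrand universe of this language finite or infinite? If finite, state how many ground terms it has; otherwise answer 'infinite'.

infinite

The signature has at least one function symbol (pair, arity 2) and at least one constant (c3).
Iterating pair gives infinitely many distinct ground terms: c3, pair(c3, c3), pair(pair(c3, c3), pair(c3, c3)), ...
So the Herbrand universe is infinite.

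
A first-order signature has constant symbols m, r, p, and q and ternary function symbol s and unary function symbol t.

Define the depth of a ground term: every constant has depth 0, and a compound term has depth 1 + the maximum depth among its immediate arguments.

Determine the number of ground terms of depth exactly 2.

Count level by level. With function symbols s/3, t/1, the terms of depth ≤ k are the 4 constants together with each function applied to depth-≤(k−1) tuples, so N_k = 4 + N_{k-1}^3 + N_{k-1}.
N_0 = 4
N_1 = 4 + 4^3 + 4 = 72
N_2 = 4 + 72^3 + 72 = 373324
Terms of depth exactly 2: N_2 − N_1 = 373324 − 72 = 373252.

373252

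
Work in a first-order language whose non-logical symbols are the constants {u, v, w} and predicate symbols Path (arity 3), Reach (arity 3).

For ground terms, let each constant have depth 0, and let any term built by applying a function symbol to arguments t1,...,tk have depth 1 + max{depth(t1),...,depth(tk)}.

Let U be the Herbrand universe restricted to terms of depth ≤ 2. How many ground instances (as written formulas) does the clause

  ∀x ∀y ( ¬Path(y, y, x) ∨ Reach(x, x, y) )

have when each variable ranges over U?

9

Ground terms of depth ≤ 2:
  With no function symbols every ground term is a constant, so there are exactly 3 ground terms at every depth bound.
  N_0 = 3
  N_1 = 3
  N_2 = 3
So there are 3 ground terms available for substitution.
There are 2 variables to instantiate (x, y), each occurring in at least one literal, so different choices give different ground instances.
Number of ground instances = 3^2 = 9.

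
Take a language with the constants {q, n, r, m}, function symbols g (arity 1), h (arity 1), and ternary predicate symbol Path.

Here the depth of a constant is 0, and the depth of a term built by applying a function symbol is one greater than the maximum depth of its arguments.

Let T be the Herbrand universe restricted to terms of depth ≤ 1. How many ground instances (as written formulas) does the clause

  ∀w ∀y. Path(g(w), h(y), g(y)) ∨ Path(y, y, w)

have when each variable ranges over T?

144

Ground terms of depth ≤ 1:
  Let N_k count ground terms of depth at most k. Each non-constant term of depth ≤ k is some function symbol applied to depth-≤(k−1) arguments, giving N_k = 4 + N_{k-1} + N_{k-1}.
  N_0 = 4
  N_1 = 4 + 4 + 4 = 12
So there are 12 ground terms available for substitution.
The clause has 2 distinct variables (w, y), each appearing in the body. In the free term algebra distinct substitutions yield syntactically distinct ground instances.
Number of ground instances = 12^2 = 144.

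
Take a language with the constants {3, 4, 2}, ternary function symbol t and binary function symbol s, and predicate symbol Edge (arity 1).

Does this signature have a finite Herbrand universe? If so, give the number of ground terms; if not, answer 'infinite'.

infinite

The signature has at least one function symbol (t, arity 3) and at least one constant (3).
Iterating t gives infinitely many distinct ground terms: 3, t(3, 3, 3), t(t(3, 3, 3), t(3, 3, 3), t(3, 3, 3)), ...
So the Herbrand universe is infinite.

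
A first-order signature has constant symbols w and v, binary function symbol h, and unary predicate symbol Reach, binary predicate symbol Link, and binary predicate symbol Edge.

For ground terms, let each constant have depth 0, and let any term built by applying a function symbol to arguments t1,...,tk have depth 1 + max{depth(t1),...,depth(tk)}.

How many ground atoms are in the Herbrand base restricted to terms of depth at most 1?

78

First count ground terms of depth ≤ 1.
Let N_k count ground terms of depth at most k. Each non-constant term of depth ≤ k is some function symbol applied to depth-≤(k−1) arguments, giving N_k = 2 + N_{k-1}^2.
N_0 = 2
N_1 = 2 + 2^2 = 6
So |H| = 6.
A ground atom is a predicate applied to a tuple of terms from H, so the count is the sum over predicates of |H|^arity:
  Reach: 6;  Link: 6^2 = 36;  Edge: 6^2 = 36
Total ground atoms: 6 + 36 + 36 = 78.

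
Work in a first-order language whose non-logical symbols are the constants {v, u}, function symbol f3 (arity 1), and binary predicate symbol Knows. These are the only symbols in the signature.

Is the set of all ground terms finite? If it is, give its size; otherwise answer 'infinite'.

The signature has at least one function symbol (f3, arity 1) and at least one constant (v).
Iterating f3 gives infinitely many distinct ground terms: v, f3(v), f3(f3(v)), ...
So the Herbrand universe is infinite.

infinite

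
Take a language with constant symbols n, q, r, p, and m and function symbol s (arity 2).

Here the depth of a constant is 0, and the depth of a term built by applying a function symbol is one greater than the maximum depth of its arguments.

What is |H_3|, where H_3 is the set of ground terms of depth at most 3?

If N_k denotes the number of depth-≤k ground terms, the 5 constants give N_0 = 5, and each function symbol of arity r contributes N_{k-1}^r new terms at level k: N_k = 5 + N_{k-1}^2.
N_0 = 5
N_1 = 5 + 5^2 = 30
N_2 = 5 + 30^2 = 905
N_3 = 5 + 905^2 = 819030

819030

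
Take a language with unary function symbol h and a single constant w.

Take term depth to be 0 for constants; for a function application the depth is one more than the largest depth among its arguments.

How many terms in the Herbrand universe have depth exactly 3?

If N_k denotes the number of depth-≤k ground terms, the 1 constant gives N_0 = 1, and each function symbol of arity r contributes N_{k-1}^r new terms at level k: N_k = 1 + N_{k-1}.
N_0 = 1
N_1 = 1 + 1 = 2
N_2 = 1 + 2 = 3
N_3 = 1 + 3 = 4
Terms of depth exactly 3: N_3 − N_2 = 4 − 3 = 1.

1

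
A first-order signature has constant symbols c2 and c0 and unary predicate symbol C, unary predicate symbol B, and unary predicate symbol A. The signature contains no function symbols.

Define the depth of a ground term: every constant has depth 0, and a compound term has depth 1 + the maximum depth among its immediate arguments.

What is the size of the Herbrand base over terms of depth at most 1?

6

First count ground terms of depth ≤ 1.
With no function symbols every ground term is a constant, so there are exactly 2 ground terms at every depth bound.
N_0 = 2
N_1 = 2
Explicitly: c2, c0.
So |H| = 2.
A ground atom is a predicate applied to a tuple of terms from H, so the count is the sum over predicates of |H|^arity:
  C: 2;  B: 2;  A: 2
Total ground atoms: 2 + 2 + 2 = 6.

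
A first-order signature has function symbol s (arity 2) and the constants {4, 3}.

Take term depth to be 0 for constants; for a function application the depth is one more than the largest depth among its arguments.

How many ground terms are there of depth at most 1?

6

Count level by level. With function symbols s/2, the terms of depth ≤ k are the 2 constants together with each function applied to depth-≤(k−1) tuples, so N_k = 2 + N_{k-1}^2.
N_0 = 2
N_1 = 2 + 2^2 = 6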